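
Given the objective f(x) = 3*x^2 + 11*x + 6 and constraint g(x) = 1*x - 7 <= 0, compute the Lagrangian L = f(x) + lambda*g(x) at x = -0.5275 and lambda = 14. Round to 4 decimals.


Step 1: Evaluate f(x).
f(-0.5275) = 3*(-0.5275)^2 + 11*(-0.5275) + 6 = 1.0323
Step 2: Evaluate g(x).
g(-0.5275) = 1*-0.5275 - 7 = -7.5275
Step 3: Compute Lagrangian.
L = 1.0323 + 14*-7.5275 = -104.3527


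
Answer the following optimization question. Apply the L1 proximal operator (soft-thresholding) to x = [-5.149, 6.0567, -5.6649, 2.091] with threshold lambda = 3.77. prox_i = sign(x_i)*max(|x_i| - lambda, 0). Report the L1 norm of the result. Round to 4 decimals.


Soft-thresholding with lambda = 3.77:
prox(-5.149) = sign(-5.149)*max(|-5.149| - 3.77, 0) = -1.379
prox(6.0567) = sign(6.0567)*max(|6.0567| - 3.77, 0) = 2.2867
prox(-5.6649) = sign(-5.6649)*max(|-5.6649| - 3.77, 0) = -1.8949
prox(2.091) = sign(2.091)*max(|2.091| - 3.77, 0) = 0.0
prox(x) = [-1.379, 2.2867, -1.8949, 0.0]
||prox(x)||_1 = 1.379 + 2.2867 + 1.8949 + 0.0 = 5.5606


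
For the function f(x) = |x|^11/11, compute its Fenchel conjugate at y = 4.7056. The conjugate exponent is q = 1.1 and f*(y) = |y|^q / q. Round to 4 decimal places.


The conjugate exponent q satisfies 1/p + 1/q = 1.
p = 11, so q = 11/(11 - 1) = 1.1
|y|^q = 4.7056^1.1 = 5.4938
f*(4.7056) = 5.4938 / 1.1 = 4.9944


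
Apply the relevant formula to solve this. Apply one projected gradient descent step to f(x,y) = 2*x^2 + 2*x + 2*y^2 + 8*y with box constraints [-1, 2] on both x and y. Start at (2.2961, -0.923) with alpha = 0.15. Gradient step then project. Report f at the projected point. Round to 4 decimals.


Step 1: Compute gradient at (2.2961, -0.923).
grad_x = 2*2*2.2961 + 2 = 11.1844
grad_y = 2*2*-0.923 + 8 = 4.308
Step 2: Gradient step.
x_raw = 2.2961 - 0.15*11.1844 = 0.6184
y_raw = -0.923 - 0.15*4.308 = -1.5692
Step 3: Project onto [-1, 2].
x_proj = clip(0.6184) = 0.6184
y_proj = clip(-1.5692) = -1.0
Step 4: Evaluate f.
f(0.6184, -1.0) = -3.9982


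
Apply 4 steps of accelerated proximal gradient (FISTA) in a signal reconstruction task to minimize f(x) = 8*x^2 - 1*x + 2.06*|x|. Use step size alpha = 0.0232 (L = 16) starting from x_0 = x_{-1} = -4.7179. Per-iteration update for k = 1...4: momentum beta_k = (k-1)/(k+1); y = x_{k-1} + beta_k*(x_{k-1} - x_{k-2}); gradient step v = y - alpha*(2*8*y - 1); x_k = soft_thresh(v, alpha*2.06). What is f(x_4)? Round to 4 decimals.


FISTA on f(x) = 8*x^2 - 1*x + 2.06*|x|
L = 16, alpha = 0.0232
Iteration 1: beta = 0.0, y = -4.7179 + 0.0*(-4.7179 + 4.7179) = -4.7179
  grad(y) = -76.4864, v = y - alpha*grad = -2.9434
  prox(v) = soft_thresh(-2.9434, 0.0478) = -2.8956
Iteration 2: beta = 0.3333, y = -2.8956 + 0.3333*(-2.8956 + 4.7179) = -2.2882
  grad(y) = -37.6112, v = y - alpha*grad = -1.4156
  prox(v) = soft_thresh(-1.4156, 0.0478) = -1.3678
Iteration 3: beta = 0.5, y = -1.3678 + 0.5*(-1.3678 + 2.8956) = -0.6039
  grad(y) = -10.6629, v = y - alpha*grad = -0.3566
  prox(v) = soft_thresh(-0.3566, 0.0478) = -0.3088
Iteration 4: beta = 0.6, y = -0.3088 + 0.6*(-0.3088 + 1.3678) = 0.3267
  grad(y) = 4.2269, v = y - alpha*grad = 0.2286
  prox(v) = soft_thresh(0.2286, 0.0478) = 0.1808
f(x_4) = 8*0.1808^2 - 1*0.1808 + 2.06*|0.1808| = 0.4533


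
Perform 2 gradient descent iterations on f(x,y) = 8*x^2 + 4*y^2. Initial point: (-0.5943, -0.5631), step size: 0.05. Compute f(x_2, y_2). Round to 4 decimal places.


Gradient descent on f(x,y) = 8*x^2 + 4*y^2.
Starting point: (-0.5943, -0.5631), alpha = 0.05
Step 1: grad_x = 2*8*-0.5943 = -9.5088, grad_y = 2*4*-0.5631 = -4.5048
  x_1 = -0.5943 - 0.05*-9.5088 = -0.1189
  y_1 = -0.5631 - 0.05*-4.5048 = -0.3379
Step 2: grad_x = 2*8*-0.1189 = -1.9018, grad_y = 2*4*-0.3379 = -2.7029
  x_2 = -0.1189 - 0.05*-1.9018 = -0.0238
  y_2 = -0.3379 - 0.05*-2.7029 = -0.2027
f(-0.0238, -0.2027) = 8*(-0.0238)^2 + 4*(-0.2027)^2 = 0.1689


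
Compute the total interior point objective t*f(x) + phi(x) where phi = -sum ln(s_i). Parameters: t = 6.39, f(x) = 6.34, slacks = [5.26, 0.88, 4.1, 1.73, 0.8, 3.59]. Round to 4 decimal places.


Step 1: Compute log-barrier.
ln values: [1.6601, -0.1278, 1.411, 0.5481, -0.2231, 1.2782]
phi = -(1.6601 - 0.1278 + 1.411 + 0.5481 - 0.2231 + 1.2782) = -4.5464
Step 2: Compute augmented objective.
t*f(x) = 6.39*6.34 = 40.5126
Total = 40.5126 - 4.5464 = 35.9662


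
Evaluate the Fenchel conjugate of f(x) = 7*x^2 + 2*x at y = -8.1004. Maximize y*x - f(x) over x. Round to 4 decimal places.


f*(y) = sup_x {y*x - a*x^2 - b*x} = sup_x {(y-b)*x - a*x^2}
FOC: (y - b) - 2a*x = 0 => x* = (y - b)/(2a)
x* = (-8.1004 - 2)/(2*7) = -0.7215
f*(-8.1004) = (y-b)^2/(4a) = (-8.1004 - 2)^2/(4*7)
= 102.0181/28 = 3.6435


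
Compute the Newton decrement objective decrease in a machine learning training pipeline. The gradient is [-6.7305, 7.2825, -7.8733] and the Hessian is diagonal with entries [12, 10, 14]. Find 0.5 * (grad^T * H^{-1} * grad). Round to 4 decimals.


Step 1: H is diagonal, so H^(-1) * g = [-0.5609, 0.7283, -0.5624].
Step 2: g^T H^(-1) g = sum_i g_i^2 / H_ii
  = (-6.7305)^2/12 + (7.2825)^2/10 + (-7.8733)^2/14
  = 3.775 + 5.3035 + 4.4278 = 13.5062
Step 3: Objective decrease = 0.5 * g^T H^(-1) g = 6.7531


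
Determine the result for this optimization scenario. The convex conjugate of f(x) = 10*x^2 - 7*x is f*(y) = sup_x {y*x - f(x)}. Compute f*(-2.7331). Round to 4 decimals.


f*(y) = sup_x {y*x - a*x^2 - b*x} = sup_x {(y-b)*x - a*x^2}
FOC: (y - b) - 2a*x = 0 => x* = (y - b)/(2a)
x* = (-2.7331 + 7)/(2*10) = 0.2133
f*(-2.7331) = (y-b)^2/(4a) = (-2.7331 + 7)^2/(4*10)
= 18.2064/40 = 0.4552


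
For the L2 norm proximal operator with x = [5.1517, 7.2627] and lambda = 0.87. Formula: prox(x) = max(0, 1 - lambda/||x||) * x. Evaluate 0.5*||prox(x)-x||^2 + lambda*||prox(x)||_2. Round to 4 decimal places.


Step 1: Compute ||x||.
||x|| = 8.9043
Step 2: Compute scaling factor.
scale = max(0, 1 - 0.87/8.9043) = 0.9023
Step 3: prox(x) = [4.6484, 6.5531]
||prox(x)|| = 8.0343
Step 4: Proximal objective.
0.5*||prox-x||^2 = 0.3785
lambda*||prox|| = 6.9898
Total = 7.3683


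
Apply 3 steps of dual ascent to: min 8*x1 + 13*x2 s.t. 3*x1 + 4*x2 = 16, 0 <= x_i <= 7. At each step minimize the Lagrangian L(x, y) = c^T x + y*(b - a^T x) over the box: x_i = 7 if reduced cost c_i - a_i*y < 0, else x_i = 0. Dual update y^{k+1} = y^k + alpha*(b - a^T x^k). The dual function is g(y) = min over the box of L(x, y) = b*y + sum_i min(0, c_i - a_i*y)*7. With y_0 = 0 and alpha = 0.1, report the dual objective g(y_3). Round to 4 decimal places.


Dual ascent for LP: min 8*x1 + 13*x2, 3*x1 + 4*x2 = 16, 0 <= x_i <= 7
Step 1: y^k = 0.0, reduced costs: (8.0, 13.0)
  x^k = (0.0, 0.0), subgradient = b - a^T x = 16.0
  y^{k+1} = 0.0 + 0.1*16.0 = 1.6
Step 2: y^k = 1.6, reduced costs: (3.2, 6.6)
  x^k = (0.0, 0.0), subgradient = b - a^T x = 16.0
  y^{k+1} = 1.6 + 0.1*16.0 = 3.2
Step 3: y^k = 3.2, reduced costs: (-1.6, 0.2)
  x^k = (7.0, 0.0), subgradient = b - a^T x = -5.0
  y^{k+1} = 3.2 + 0.1*-5.0 = 2.7
Dual objective at y_3 = 2.7: reduced costs (-0.1, 2.2), box minimizer x = (7.0, 0.0)
g(y_3) = b*y + (c1 - a1*y)*x1 + (c2 - a2*y)*x2 = 16*2.7 + (-0.1)*7.0 + 2.2*0.0 = 43.2 - 0.7 + 0.0 = 42.5


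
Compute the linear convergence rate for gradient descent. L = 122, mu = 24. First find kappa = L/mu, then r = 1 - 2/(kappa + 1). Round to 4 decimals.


Step 1: Compute the condition number.
kappa = L/mu = 122/24 = 5.0833
Step 2: Compute the convergence rate.
r = 1 - 2/(kappa + 1) = 1 - 2*mu/(L + mu) = (L - mu)/(L + mu) = 98/146 = 0.6712


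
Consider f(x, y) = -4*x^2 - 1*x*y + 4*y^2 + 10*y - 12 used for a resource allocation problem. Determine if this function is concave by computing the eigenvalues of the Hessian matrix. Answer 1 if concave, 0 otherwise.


The Hessian of f(x,y) = -4*x^2 - 1*x*y + 4*y^2 + 10*y - 12 is:
H = [[-8, -1], [-1, 8]]
Trace = -8 + 8 = 0
Determinant = -8*8 - (-1)^2 = -65
Discriminant = (0)^2 - 4*-65 = 260.0
Eigenvalues: lambda_1 = -8.0623, lambda_2 = 8.0623
The function is not concave.

0


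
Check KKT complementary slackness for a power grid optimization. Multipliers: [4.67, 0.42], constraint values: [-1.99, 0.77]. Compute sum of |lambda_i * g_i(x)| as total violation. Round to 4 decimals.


KKT complementary slackness check:
lambda_1 * g_1 = 4.67 * -1.99 = -9.2933
lambda_2 * g_2 = 0.42 * 0.77 = 0.3234
Total violation = 9.2933 + 0.3234 = 9.6167


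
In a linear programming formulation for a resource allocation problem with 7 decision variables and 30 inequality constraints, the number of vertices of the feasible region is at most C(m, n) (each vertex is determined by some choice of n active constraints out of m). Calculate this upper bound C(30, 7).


Each vertex corresponds to some choice of n active constraints out of m, so the number of vertices is at most C(m, n) = m! / (n!(m-n)!).
m = 30, n = 7
Numerator: 30 * 29 * 28 * 27 * 26 * 25 * 24
Denominator: 7! = 5040
C(30, 7) = 2035800


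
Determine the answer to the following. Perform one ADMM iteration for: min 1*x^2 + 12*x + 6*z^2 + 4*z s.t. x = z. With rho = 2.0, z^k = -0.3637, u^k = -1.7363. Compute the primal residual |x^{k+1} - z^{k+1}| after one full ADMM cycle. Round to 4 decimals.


ADMM iteration with rho = 2.0, z^k = -0.3637, u^k = -1.7363
Step 1: x-update.
Minimize 1*x^2 + 12*x + (2.0/2)*(x + 0.3637 - 1.7363)^2
FOC: (2*1 + 2.0)*x = -12 + 2.0*(-0.3637 + 1.7363)
x^{k+1} = -2.3137
Step 2: z-update.
Minimize 6*z^2 + 4*z + (2.0/2)*(-2.3137 - z - 1.7363)^2
FOC: (2*6 + 2.0)*z = -4 + 2.0*(-2.3137 - 1.7363)
z^{k+1} = -0.8643
Step 3: u-update.
u^{k+1} = -1.7363 - 2.3137 + 0.8643 = -3.1857
Step 4: Primal residual = |-2.3137 + 0.8643| = 1.4494


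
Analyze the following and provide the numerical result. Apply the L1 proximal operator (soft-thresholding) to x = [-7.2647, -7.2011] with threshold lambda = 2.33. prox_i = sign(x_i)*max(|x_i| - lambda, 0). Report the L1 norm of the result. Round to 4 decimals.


Soft-thresholding with lambda = 2.33:
prox(-7.2647) = sign(-7.2647)*max(|-7.2647| - 2.33, 0) = -4.9347
prox(-7.2011) = sign(-7.2011)*max(|-7.2011| - 2.33, 0) = -4.8711
prox(x) = [-4.9347, -4.8711]
||prox(x)||_1 = 4.9347 + 4.8711 = 9.8058


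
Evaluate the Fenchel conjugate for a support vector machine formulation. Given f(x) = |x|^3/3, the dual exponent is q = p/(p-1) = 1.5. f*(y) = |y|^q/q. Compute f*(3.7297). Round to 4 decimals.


The conjugate exponent q satisfies 1/p + 1/q = 1.
p = 3, so q = 3/(3 - 1) = 1.5
|y|^q = 3.7297^1.5 = 7.203
f*(3.7297) = 7.203 / 1.5 = 4.802


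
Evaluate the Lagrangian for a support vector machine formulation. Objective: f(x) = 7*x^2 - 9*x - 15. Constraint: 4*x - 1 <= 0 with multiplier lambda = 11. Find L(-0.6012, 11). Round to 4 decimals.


Step 1: Evaluate f(x).
f(-0.6012) = 7*(-0.6012)^2 - 9*(-0.6012) - 15 = -7.0591
Step 2: Evaluate g(x).
g(-0.6012) = 4*-0.6012 - 1 = -3.4048
Step 3: Compute Lagrangian.
L = -7.0591 + 11*-3.4048 = -44.5119


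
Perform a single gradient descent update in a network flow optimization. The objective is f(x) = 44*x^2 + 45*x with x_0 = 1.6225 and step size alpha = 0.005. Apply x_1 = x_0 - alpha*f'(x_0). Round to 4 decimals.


We compute the gradient at x_0 and apply the update.
f'(x) = 88*x + 45
f'(1.6225) = 88*1.6225 + 45 = 187.78
x_1 = 1.6225 - 0.005*187.78 = 0.6836


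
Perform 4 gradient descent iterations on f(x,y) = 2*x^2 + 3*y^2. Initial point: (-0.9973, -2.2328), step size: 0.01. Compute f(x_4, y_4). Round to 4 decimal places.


Gradient descent on f(x,y) = 2*x^2 + 3*y^2.
Starting point: (-0.9973, -2.2328), alpha = 0.01
Step 1: grad_x = 2*2*-0.9973 = -3.9892, grad_y = 2*3*-2.2328 = -13.3968
  x_1 = -0.9973 - 0.01*-3.9892 = -0.9574
  y_1 = -2.2328 - 0.01*-13.3968 = -2.0988
Step 2: grad_x = 2*2*-0.9574 = -3.8296, grad_y = 2*3*-2.0988 = -12.593
  x_2 = -0.9574 - 0.01*-3.8296 = -0.9191
  y_2 = -2.0988 - 0.01*-12.593 = -1.9729
Step 3: grad_x = 2*2*-0.9191 = -3.6764, grad_y = 2*3*-1.9729 = -11.8374
  x_3 = -0.9191 - 0.01*-3.6764 = -0.8823
  y_3 = -1.9729 - 0.01*-11.8374 = -1.8545
Step 4: grad_x = 2*2*-0.8823 = -3.5294, grad_y = 2*3*-1.8545 = -11.1272
  x_4 = -0.8823 - 0.01*-3.5294 = -0.8471
  y_4 = -1.8545 - 0.01*-11.1272 = -1.7433
f(-0.8471, -1.7433) = 2*(-0.8471)^2 + 3*(-1.7433)^2 = 10.5518


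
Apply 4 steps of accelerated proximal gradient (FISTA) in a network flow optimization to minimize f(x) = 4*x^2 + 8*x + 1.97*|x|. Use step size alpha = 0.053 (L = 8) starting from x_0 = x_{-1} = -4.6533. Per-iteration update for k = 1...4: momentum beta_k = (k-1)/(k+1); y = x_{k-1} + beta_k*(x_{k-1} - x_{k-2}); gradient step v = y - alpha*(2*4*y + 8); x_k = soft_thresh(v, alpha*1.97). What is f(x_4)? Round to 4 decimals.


FISTA on f(x) = 4*x^2 + 8*x + 1.97*|x|
L = 8, alpha = 0.053
Iteration 1: beta = 0.0, y = -4.6533 + 0.0*(-4.6533 + 4.6533) = -4.6533
  grad(y) = -29.2264, v = y - alpha*grad = -3.1043
  prox(v) = soft_thresh(-3.1043, 0.1044) = -2.9999
Iteration 2: beta = 0.3333, y = -2.9999 + 0.3333*(-2.9999 + 4.6533) = -2.4488
  grad(y) = -11.59, v = y - alpha*grad = -1.8345
  prox(v) = soft_thresh(-1.8345, 0.1044) = -1.7301
Iteration 3: beta = 0.5, y = -1.7301 + 0.5*(-1.7301 + 2.9999) = -1.0952
  grad(y) = -0.7613, v = y - alpha*grad = -1.0548
  prox(v) = soft_thresh(-1.0548, 0.1044) = -0.9504
Iteration 4: beta = 0.6, y = -0.9504 + 0.6*(-0.9504 + 1.7301) = -0.4826
  grad(y) = 4.1392, v = y - alpha*grad = -0.702
  prox(v) = soft_thresh(-0.702, 0.1044) = -0.5976
f(x_4) = 4*(-0.5976)^2 + 8*(-0.5976) + 1.97*|-0.5976| = -2.175


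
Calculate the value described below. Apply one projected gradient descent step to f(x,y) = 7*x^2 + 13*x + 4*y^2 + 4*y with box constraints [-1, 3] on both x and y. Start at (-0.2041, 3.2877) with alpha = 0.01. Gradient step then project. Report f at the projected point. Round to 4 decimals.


Step 1: Compute gradient at (-0.2041, 3.2877).
grad_x = 2*7*-0.2041 + 13 = 10.1426
grad_y = 2*4*3.2877 + 4 = 30.3016
Step 2: Gradient step.
x_raw = -0.2041 - 0.01*10.1426 = -0.3055
y_raw = 3.2877 - 0.01*30.3016 = 2.9847
Step 3: Project onto [-1, 3].
x_proj = clip(-0.3055) = -0.3055
y_proj = clip(2.9847) = 2.9847
Step 4: Evaluate f.
f(-0.3055, 2.9847) = 44.2537


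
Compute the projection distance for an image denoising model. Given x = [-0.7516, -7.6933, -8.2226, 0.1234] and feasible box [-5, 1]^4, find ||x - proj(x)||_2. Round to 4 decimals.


Project each component onto [-5, 1].
clip(-0.7516) = -0.7516, clip(-7.6933) = -5.0, clip(-8.2226) = -5.0, clip(0.1234) = 0.1234
Projection = [-0.7516, -5.0, -5.0, 0.1234]
Squared diffs: [0.0, 7.2539, 10.3852, 0.0]
Distance = sqrt(17.6391) = 4.1999


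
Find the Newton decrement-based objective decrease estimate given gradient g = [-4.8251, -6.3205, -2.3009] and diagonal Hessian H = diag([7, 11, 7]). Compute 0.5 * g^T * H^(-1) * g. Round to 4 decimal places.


Step 1: H is diagonal, so H^(-1) * g = [-0.6893, -0.5746, -0.3287].
Step 2: g^T H^(-1) g = sum_i g_i^2 / H_ii
  = (-4.8251)^2/7 + (-6.3205)^2/11 + (-2.3009)^2/7
  = 3.3259 + 3.6317 + 0.7563 = 7.7139
Step 3: Objective decrease = 0.5 * g^T H^(-1) g = 3.857


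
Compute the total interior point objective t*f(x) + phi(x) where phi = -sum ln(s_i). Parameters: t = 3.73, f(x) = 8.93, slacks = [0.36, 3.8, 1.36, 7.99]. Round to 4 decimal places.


Step 1: Compute log-barrier.
ln values: [-1.0217, 1.335, 0.3075, 2.0782]
phi = -(-1.0217 + 1.335 + 0.3075 + 2.0782) = -2.699
Step 2: Compute augmented objective.
t*f(x) = 3.73*8.93 = 33.3089
Total = 33.3089 - 2.699 = 30.6099


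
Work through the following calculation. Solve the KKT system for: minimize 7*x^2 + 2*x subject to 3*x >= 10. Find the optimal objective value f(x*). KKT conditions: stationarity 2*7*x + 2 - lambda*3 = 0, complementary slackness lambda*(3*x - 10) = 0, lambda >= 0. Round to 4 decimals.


Step 1: Try lambda = 0 (constraint inactive).
x_unc = -2/(2*7) = -0.1429
Check: 3*-0.1429 = -0.4287 < 10 -- violated!
Step 2: Constraint must be active: 3*x = 10
x* = 10/3 = 3.3333 (rounded; the exact value 10/3 is used below)
lambda = (2*7*(10/3) + 2)/3 = 16.2222
Step 3: Compute optimal value.
f(x*) = 7*(10/3)^2 + 2*(10/3) = 84.4444


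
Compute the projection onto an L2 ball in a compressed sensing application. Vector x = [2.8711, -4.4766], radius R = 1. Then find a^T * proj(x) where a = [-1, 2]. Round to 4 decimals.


Step 1: Compute ||x|| (intermediates to 6 decimals).
||x|| = sqrt(2.8711^2 + (-4.4766)^2) = 5.318192
Step 2: Project.
Since ||x|| > R, scale = R/||x|| = 1/5.318192 = 0.188034, proj(x) = scale * x
proj(x) = [0.539864, -0.841753]
Step 3: Dot product.
a^T * proj(x) = -1*0.539864 + 2*(-0.841753) = -2.2234


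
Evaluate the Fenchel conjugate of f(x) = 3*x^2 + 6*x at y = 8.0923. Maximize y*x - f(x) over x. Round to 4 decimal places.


f*(y) = sup_x {y*x - a*x^2 - b*x} = sup_x {(y-b)*x - a*x^2}
FOC: (y - b) - 2a*x = 0 => x* = (y - b)/(2a)
x* = (8.0923 - 6)/(2*3) = 0.3487
f*(8.0923) = (y-b)^2/(4a) = (8.0923 - 6)^2/(4*3)
= 4.3777/12 = 0.3648


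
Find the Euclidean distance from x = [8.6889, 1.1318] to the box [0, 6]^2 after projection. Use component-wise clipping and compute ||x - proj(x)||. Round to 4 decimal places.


Project each component onto [0, 6].
clip(8.6889) = 6.0, clip(1.1318) = 1.1318
Projection = [6.0, 1.1318]
Squared diffs: [7.2302, 0.0]
Distance = sqrt(7.2302) = 2.6889


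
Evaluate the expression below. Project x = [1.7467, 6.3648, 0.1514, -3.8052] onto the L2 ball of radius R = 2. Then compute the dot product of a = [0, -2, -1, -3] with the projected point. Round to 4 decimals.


Step 1: Compute ||x|| (intermediates to 6 decimals).
||x|| = sqrt(1.7467^2 + 6.3648^2 + 0.1514^2 + (-3.8052)^2) = 7.619981
Step 2: Project.
Since ||x|| > R, scale = R/||x|| = 2/7.619981 = 0.262468, proj(x) = scale * x
proj(x) = [0.458453, 1.670556, 0.039738, -0.998743]
Step 3: Dot product.
a^T * proj(x) = 0*0.458453 - 2*1.670556 - 1*0.039738 - 3*(-0.998743) = -0.3846


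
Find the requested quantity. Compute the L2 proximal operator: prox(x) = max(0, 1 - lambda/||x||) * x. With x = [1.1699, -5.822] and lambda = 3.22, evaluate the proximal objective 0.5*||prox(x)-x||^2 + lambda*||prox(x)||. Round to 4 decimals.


Step 1: Compute ||x||.
||x|| = 5.9384
Step 2: Compute scaling factor.
scale = max(0, 1 - 3.22/5.9384) = 0.4578
Step 3: prox(x) = [0.5355, -2.6651]
||prox(x)|| = 2.7184
Step 4: Proximal objective.
0.5*||prox-x||^2 = 5.1842
lambda*||prox|| = 8.7532
Total = 13.9374


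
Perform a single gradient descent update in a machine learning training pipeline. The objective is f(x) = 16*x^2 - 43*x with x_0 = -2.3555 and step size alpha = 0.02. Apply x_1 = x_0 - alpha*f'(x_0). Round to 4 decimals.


We compute the gradient at x_0 and apply the update.
f'(x) = 32*x - 43
f'(-2.3555) = 32*-2.3555 - 43 = -118.376
x_1 = -2.3555 - 0.02*-118.376 = 0.012


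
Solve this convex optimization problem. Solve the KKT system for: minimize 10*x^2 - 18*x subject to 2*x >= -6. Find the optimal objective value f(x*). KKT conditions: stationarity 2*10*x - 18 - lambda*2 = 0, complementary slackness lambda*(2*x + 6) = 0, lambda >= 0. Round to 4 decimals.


Step 1: Try lambda = 0 (constraint inactive).
Stationarity: 2*10*x - 18 = 0
x* = 18/(2*10) = 0.9
Check constraint: 2*0.9 = 1.8 >= -6 -- satisfied.
Step 2: Compute optimal value.
f(x*) = 10*0.9^2 - 18*0.9 = -8.1


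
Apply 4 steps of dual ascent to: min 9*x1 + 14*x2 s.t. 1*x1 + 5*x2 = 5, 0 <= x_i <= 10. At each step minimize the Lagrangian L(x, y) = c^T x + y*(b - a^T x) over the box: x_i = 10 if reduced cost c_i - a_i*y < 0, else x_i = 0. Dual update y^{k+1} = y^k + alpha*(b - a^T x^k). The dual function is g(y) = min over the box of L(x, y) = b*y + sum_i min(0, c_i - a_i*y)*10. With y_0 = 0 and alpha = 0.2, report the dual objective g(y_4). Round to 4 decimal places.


Dual ascent for LP: min 9*x1 + 14*x2, 1*x1 + 5*x2 = 5, 0 <= x_i <= 10
Step 1: y^k = 0.0, reduced costs: (9.0, 14.0)
  x^k = (0.0, 0.0), subgradient = b - a^T x = 5.0
  y^{k+1} = 0.0 + 0.2*5.0 = 1.0
Step 2: y^k = 1.0, reduced costs: (8.0, 9.0)
  x^k = (0.0, 0.0), subgradient = b - a^T x = 5.0
  y^{k+1} = 1.0 + 0.2*5.0 = 2.0
Step 3: y^k = 2.0, reduced costs: (7.0, 4.0)
  x^k = (0.0, 0.0), subgradient = b - a^T x = 5.0
  y^{k+1} = 2.0 + 0.2*5.0 = 3.0
Step 4: y^k = 3.0, reduced costs: (6.0, -1.0)
  x^k = (0.0, 10.0), subgradient = b - a^T x = -45.0
  y^{k+1} = 3.0 + 0.2*-45.0 = -6.0
Dual objective at y_4 = -6.0: reduced costs (15.0, 44.0), box minimizer x = (0.0, 0.0)
g(y_4) = b*y + (c1 - a1*y)*x1 + (c2 - a2*y)*x2 = 5*(-6.0) + 15.0*0.0 + 44.0*0.0 = -30.0 + 0.0 + 0.0 = -30.0


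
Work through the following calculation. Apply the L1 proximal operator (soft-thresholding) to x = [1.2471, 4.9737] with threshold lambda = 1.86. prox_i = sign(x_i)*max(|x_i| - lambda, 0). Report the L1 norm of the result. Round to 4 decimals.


Soft-thresholding with lambda = 1.86:
prox(1.2471) = sign(1.2471)*max(|1.2471| - 1.86, 0) = 0.0
prox(4.9737) = sign(4.9737)*max(|4.9737| - 1.86, 0) = 3.1137
prox(x) = [0.0, 3.1137]
||prox(x)||_1 = 0.0 + 3.1137 = 3.1137


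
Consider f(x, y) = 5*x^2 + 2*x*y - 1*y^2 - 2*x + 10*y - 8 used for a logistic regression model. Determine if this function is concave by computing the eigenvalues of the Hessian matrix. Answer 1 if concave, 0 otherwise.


The Hessian of f(x,y) = 5*x^2 + 2*x*y - 1*y^2 - 2*x + 10*y - 8 is:
H = [[10, 2], [2, -2]]
Trace = 10 - 2 = 8
Determinant = 10*-2 - (2)^2 = -24
Discriminant = (8)^2 - 4*-24 = 160.0
Eigenvalues: lambda_1 = -2.3246, lambda_2 = 10.3246
The function is not concave.

0


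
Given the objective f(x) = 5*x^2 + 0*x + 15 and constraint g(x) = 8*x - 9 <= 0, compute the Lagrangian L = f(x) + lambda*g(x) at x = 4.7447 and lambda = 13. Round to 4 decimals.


Step 1: Evaluate f(x).
f(4.7447) = 5*4.7447^2 + 0*4.7447 + 15 = 127.5609
Step 2: Evaluate g(x).
g(4.7447) = 8*4.7447 - 9 = 28.9576
Step 3: Compute Lagrangian.
L = 127.5609 + 13*28.9576 = 504.0097


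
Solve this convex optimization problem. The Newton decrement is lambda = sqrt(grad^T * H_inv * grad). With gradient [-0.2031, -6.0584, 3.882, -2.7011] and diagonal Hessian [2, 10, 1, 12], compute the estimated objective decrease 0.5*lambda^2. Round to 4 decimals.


Step 1: H is diagonal, so H^(-1) * g = [-0.1016, -0.6058, 3.882, -0.2251].
Step 2: g^T H^(-1) g = sum_i g_i^2 / H_ii
  = (-0.2031)^2/2 + (-6.0584)^2/10 + (3.882)^2/1 + (-2.7011)^2/12
  = 0.0206 + 3.6704 + 15.0699 + 0.608 = 19.369
Step 3: Objective decrease = 0.5 * g^T H^(-1) g = 9.6845


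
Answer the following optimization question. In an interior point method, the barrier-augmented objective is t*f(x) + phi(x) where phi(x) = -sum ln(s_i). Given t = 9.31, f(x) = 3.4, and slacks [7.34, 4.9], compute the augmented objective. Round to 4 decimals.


Step 1: Compute log-barrier.
ln values: [1.9933, 1.5892]
phi = -(1.9933 + 1.5892) = -3.5826
Step 2: Compute augmented objective.
t*f(x) = 9.31*3.4 = 31.654
Total = 31.654 - 3.5826 = 28.0714


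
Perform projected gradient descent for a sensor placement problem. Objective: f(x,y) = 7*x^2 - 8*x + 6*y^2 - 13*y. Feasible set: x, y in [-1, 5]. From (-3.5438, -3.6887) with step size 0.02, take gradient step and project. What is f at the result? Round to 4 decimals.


Step 1: Compute gradient at (-3.5438, -3.6887).
grad_x = 2*7*-3.5438 - 8 = -57.6132
grad_y = 2*6*-3.6887 - 13 = -57.2644
Step 2: Gradient step.
x_raw = -3.5438 - 0.02*-57.6132 = -2.3915
y_raw = -3.6887 - 0.02*-57.2644 = -2.5434
Step 3: Project onto [-1, 5].
x_proj = clip(-2.3915) = -1.0
y_proj = clip(-2.5434) = -1.0
Step 4: Evaluate f.
f(-1.0, -1.0) = 34.0


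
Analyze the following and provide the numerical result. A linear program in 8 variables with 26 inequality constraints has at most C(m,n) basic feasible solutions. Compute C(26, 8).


Each vertex corresponds to some choice of n active constraints out of m, so the number of vertices is at most C(m, n) = m! / (n!(m-n)!).
m = 26, n = 8
Numerator: 26 * 25 * 24 * 23 * 22 * 21 * 20 * 19
Denominator: 8! = 40320
C(26, 8) = 1562275


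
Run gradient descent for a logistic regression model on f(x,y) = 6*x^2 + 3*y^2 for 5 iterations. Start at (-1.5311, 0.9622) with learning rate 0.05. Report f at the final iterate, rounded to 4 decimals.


Gradient descent on f(x,y) = 6*x^2 + 3*y^2.
Starting point: (-1.5311, 0.9622), alpha = 0.05
Step 1: grad_x = 2*6*-1.5311 = -18.3732, grad_y = 2*3*0.9622 = 5.7732
  x_1 = -1.5311 - 0.05*-18.3732 = -0.6124
  y_1 = 0.9622 - 0.05*5.7732 = 0.6735
Step 2: grad_x = 2*6*-0.6124 = -7.3493, grad_y = 2*3*0.6735 = 4.0412
  x_2 = -0.6124 - 0.05*-7.3493 = -0.245
  y_2 = 0.6735 - 0.05*4.0412 = 0.4715
Step 3: grad_x = 2*6*-0.245 = -2.9397, grad_y = 2*3*0.4715 = 2.8289
  x_3 = -0.245 - 0.05*-2.9397 = -0.098
  y_3 = 0.4715 - 0.05*2.8289 = 0.33
Step 4: grad_x = 2*6*-0.098 = -1.1759, grad_y = 2*3*0.33 = 1.9802
  x_4 = -0.098 - 0.05*-1.1759 = -0.0392
  y_4 = 0.33 - 0.05*1.9802 = 0.231
Step 5: grad_x = 2*6*-0.0392 = -0.4704, grad_y = 2*3*0.231 = 1.3861
  x_5 = -0.0392 - 0.05*-0.4704 = -0.0157
  y_5 = 0.231 - 0.05*1.3861 = 0.1617
f(-0.0157, 0.1617) = 6*(-0.0157)^2 + 3*0.1617^2 = 0.0799


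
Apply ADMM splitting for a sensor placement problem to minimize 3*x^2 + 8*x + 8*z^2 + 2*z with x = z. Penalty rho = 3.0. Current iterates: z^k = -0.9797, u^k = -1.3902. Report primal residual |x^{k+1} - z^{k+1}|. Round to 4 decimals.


ADMM iteration with rho = 3.0, z^k = -0.9797, u^k = -1.3902
Step 1: x-update.
Minimize 3*x^2 + 8*x + (3.0/2)*(x + 0.9797 - 1.3902)^2
FOC: (2*3 + 3.0)*x = -8 + 3.0*(-0.9797 + 1.3902)
x^{k+1} = -0.7521
Step 2: z-update.
Minimize 8*z^2 + 2*z + (3.0/2)*(-0.7521 - z - 1.3902)^2
FOC: (2*8 + 3.0)*z = -2 + 3.0*(-0.7521 - 1.3902)
z^{k+1} = -0.4435
Step 3: u-update.
u^{k+1} = -1.3902 - 0.7521 + 0.4435 = -1.6987
Step 4: Primal residual = |-0.7521 + 0.4435| = 0.3085


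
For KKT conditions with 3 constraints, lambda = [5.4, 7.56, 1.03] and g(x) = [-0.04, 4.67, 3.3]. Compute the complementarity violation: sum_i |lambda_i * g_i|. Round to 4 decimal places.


KKT complementary slackness check:
lambda_1 * g_1 = 5.4 * -0.04 = -0.216
lambda_2 * g_2 = 7.56 * 4.67 = 35.3052
lambda_3 * g_3 = 1.03 * 3.3 = 3.399
Total violation = 0.216 + 35.3052 + 3.399 = 38.9202


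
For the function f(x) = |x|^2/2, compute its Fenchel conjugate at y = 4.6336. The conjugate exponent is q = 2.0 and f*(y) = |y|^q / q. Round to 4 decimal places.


The conjugate exponent q satisfies 1/p + 1/q = 1.
p = 2, so q = 2/(2 - 1) = 2.0
|y|^q = 4.6336^2.0 = 21.4702
f*(4.6336) = 21.4702 / 2.0 = 10.7351


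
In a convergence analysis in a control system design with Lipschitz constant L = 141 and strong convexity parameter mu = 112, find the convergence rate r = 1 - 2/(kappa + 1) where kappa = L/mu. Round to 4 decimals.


Step 1: Compute the condition number.
kappa = L/mu = 141/112 = 1.2589
Step 2: Compute the convergence rate.
r = 1 - 2/(kappa + 1) = 1 - 2*mu/(L + mu) = (L - mu)/(L + mu) = 29/253 = 0.1146


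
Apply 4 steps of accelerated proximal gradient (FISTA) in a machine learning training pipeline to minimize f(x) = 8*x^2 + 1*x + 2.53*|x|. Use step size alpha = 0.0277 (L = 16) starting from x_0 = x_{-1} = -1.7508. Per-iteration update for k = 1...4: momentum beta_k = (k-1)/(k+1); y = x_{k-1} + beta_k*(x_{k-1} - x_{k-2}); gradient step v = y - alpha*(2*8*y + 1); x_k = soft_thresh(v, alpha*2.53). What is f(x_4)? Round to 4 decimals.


FISTA on f(x) = 8*x^2 + 1*x + 2.53*|x|
L = 16, alpha = 0.0277
Iteration 1: beta = 0.0, y = -1.7508 + 0.0*(-1.7508 + 1.7508) = -1.7508
  grad(y) = -27.0128, v = y - alpha*grad = -1.0025
  prox(v) = soft_thresh(-1.0025, 0.0701) = -0.9325
Iteration 2: beta = 0.3333, y = -0.9325 + 0.3333*(-0.9325 + 1.7508) = -0.6597
  grad(y) = -9.555, v = y - alpha*grad = -0.395
  prox(v) = soft_thresh(-0.395, 0.0701) = -0.3249
Iteration 3: beta = 0.5, y = -0.3249 + 0.5*(-0.3249 + 0.9325) = -0.0212
  grad(y) = 0.6613, v = y - alpha*grad = -0.0395
  prox(v) = soft_thresh(-0.0395, 0.0701) = 0.0
Iteration 4: beta = 0.6, y = 0.0 + 0.6*(0.0 + 0.3249) = 0.195
  grad(y) = 4.1193, v = y - alpha*grad = 0.0809
  prox(v) = soft_thresh(0.0809, 0.0701) = 0.0108
f(x_4) = 8*0.0108^2 + 1*0.0108 + 2.53*|0.0108| = 0.039


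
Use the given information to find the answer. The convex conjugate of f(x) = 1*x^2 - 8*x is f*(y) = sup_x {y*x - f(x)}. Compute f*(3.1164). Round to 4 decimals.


f*(y) = sup_x {y*x - a*x^2 - b*x} = sup_x {(y-b)*x - a*x^2}
FOC: (y - b) - 2a*x = 0 => x* = (y - b)/(2a)
x* = (3.1164 + 8)/(2*1) = 5.5582
f*(3.1164) = (y-b)^2/(4a) = (3.1164 + 8)^2/(4*1)
= 123.5743/4 = 30.8936


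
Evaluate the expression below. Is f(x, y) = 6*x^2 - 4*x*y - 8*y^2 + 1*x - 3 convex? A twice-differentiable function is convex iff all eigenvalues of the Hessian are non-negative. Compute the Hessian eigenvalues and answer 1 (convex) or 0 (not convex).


The Hessian of f(x,y) = 6*x^2 - 4*x*y - 8*y^2 + 1*x - 3 is:
H = [[12, -4], [-4, -16]]
Trace = 12 - 16 = -4
Determinant = 12*-16 - (-4)^2 = -208
Discriminant = (-4)^2 - 4*-208 = 848.0
Eigenvalues: lambda_1 = -16.5602, lambda_2 = 12.5602
The function is not convex.

0


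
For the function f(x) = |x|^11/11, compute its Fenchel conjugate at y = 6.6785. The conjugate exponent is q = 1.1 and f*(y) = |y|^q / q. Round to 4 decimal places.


The conjugate exponent q satisfies 1/p + 1/q = 1.
p = 11, so q = 11/(11 - 1) = 1.1
|y|^q = 6.6785^1.1 = 8.0751
f*(6.6785) = 8.0751 / 1.1 = 7.341


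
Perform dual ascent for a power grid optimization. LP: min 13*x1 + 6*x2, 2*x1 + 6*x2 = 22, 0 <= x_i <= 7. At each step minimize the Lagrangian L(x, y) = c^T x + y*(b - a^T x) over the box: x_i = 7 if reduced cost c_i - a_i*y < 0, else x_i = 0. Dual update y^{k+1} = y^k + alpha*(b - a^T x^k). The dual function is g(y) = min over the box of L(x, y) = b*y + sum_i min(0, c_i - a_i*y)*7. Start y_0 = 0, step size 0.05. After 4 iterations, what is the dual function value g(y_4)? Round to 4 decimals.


Dual ascent for LP: min 13*x1 + 6*x2, 2*x1 + 6*x2 = 22, 0 <= x_i <= 7
Step 1: y^k = 0.0, reduced costs: (13.0, 6.0)
  x^k = (0.0, 0.0), subgradient = b - a^T x = 22.0
  y^{k+1} = 0.0 + 0.05*22.0 = 1.1
Step 2: y^k = 1.1, reduced costs: (10.8, -0.6)
  x^k = (0.0, 7.0), subgradient = b - a^T x = -20.0
  y^{k+1} = 1.1 + 0.05*-20.0 = 0.1
Step 3: y^k = 0.1, reduced costs: (12.8, 5.4)
  x^k = (0.0, 0.0), subgradient = b - a^T x = 22.0
  y^{k+1} = 0.1 + 0.05*22.0 = 1.2
Step 4: y^k = 1.2, reduced costs: (10.6, -1.2)
  x^k = (0.0, 7.0), subgradient = b - a^T x = -20.0
  y^{k+1} = 1.2 + 0.05*-20.0 = 0.2
Dual objective at y_4 = 0.2: reduced costs (12.6, 4.8), box minimizer x = (0.0, 0.0)
g(y_4) = b*y + (c1 - a1*y)*x1 + (c2 - a2*y)*x2 = 22*0.2 + 12.6*0.0 + 4.8*0.0 = 4.4 + 0.0 + 0.0 = 4.4


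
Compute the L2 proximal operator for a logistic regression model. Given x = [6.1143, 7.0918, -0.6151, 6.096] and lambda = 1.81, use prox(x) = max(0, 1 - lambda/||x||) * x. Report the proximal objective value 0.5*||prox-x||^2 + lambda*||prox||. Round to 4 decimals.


Step 1: Compute ||x||.
||x|| = 11.1901
Step 2: Compute scaling factor.
scale = max(0, 1 - 1.81/11.1901) = 0.8382
Step 3: prox(x) = [5.1253, 5.9447, -0.5156, 5.11]
||prox(x)|| = 9.3801
Step 4: Proximal objective.
0.5*||prox-x||^2 = 1.6381
lambda*||prox|| = 16.978
Total = 18.616


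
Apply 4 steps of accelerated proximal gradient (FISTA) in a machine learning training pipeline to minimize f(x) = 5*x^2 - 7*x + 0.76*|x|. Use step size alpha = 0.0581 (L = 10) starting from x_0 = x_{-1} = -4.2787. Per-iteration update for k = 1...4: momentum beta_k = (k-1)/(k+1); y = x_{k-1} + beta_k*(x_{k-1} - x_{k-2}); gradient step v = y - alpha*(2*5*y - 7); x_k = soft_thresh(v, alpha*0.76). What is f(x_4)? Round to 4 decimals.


FISTA on f(x) = 5*x^2 - 7*x + 0.76*|x|
L = 10, alpha = 0.0581
Iteration 1: beta = 0.0, y = -4.2787 + 0.0*(-4.2787 + 4.2787) = -4.2787
  grad(y) = -49.787, v = y - alpha*grad = -1.3861
  prox(v) = soft_thresh(-1.3861, 0.0442) = -1.3419
Iteration 2: beta = 0.3333, y = -1.3419 + 0.3333*(-1.3419 + 4.2787) = -0.363
  grad(y) = -10.6299, v = y - alpha*grad = 0.2546
  prox(v) = soft_thresh(0.2546, 0.0442) = 0.2105
Iteration 3: beta = 0.5, y = 0.2105 + 0.5*(0.2105 + 1.3419) = 0.9866
  grad(y) = 2.8663, v = y - alpha*grad = 0.8201
  prox(v) = soft_thresh(0.8201, 0.0442) = 0.7759
Iteration 4: beta = 0.6, y = 0.7759 + 0.6*(0.7759 - 0.2105) = 1.1152
  grad(y) = 4.1524, v = y - alpha*grad = 0.874
  prox(v) = soft_thresh(0.874, 0.0442) = 0.8298
f(x_4) = 5*0.8298^2 - 7*0.8298 + 0.76*|0.8298| = -1.7351


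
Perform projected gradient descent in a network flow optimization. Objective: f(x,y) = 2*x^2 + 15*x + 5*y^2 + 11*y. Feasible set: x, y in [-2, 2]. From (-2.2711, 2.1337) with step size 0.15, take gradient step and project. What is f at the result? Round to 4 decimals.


Step 1: Compute gradient at (-2.2711, 2.1337).
grad_x = 2*2*-2.2711 + 15 = 5.9156
grad_y = 2*5*2.1337 + 11 = 32.337
Step 2: Gradient step.
x_raw = -2.2711 - 0.15*5.9156 = -3.1584
y_raw = 2.1337 - 0.15*32.337 = -2.7169
Step 3: Project onto [-2, 2].
x_proj = clip(-3.1584) = -2.0
y_proj = clip(-2.7169) = -2.0
Step 4: Evaluate f.
f(-2.0, -2.0) = -24.0


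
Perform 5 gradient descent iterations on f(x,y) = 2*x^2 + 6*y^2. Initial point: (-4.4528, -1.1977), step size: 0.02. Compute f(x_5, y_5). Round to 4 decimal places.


Gradient descent on f(x,y) = 2*x^2 + 6*y^2.
Starting point: (-4.4528, -1.1977), alpha = 0.02
Step 1: grad_x = 2*2*-4.4528 = -17.8112, grad_y = 2*6*-1.1977 = -14.3724
  x_1 = -4.4528 - 0.02*-17.8112 = -4.0966
  y_1 = -1.1977 - 0.02*-14.3724 = -0.9103
Step 2: grad_x = 2*2*-4.0966 = -16.3863, grad_y = 2*6*-0.9103 = -10.923
  x_2 = -4.0966 - 0.02*-16.3863 = -3.7688
  y_2 = -0.9103 - 0.02*-10.923 = -0.6918
Step 3: grad_x = 2*2*-3.7688 = -15.0754, grad_y = 2*6*-0.6918 = -8.3015
  x_3 = -3.7688 - 0.02*-15.0754 = -3.4673
  y_3 = -0.6918 - 0.02*-8.3015 = -0.5258
Step 4: grad_x = 2*2*-3.4673 = -13.8694, grad_y = 2*6*-0.5258 = -6.3091
  x_4 = -3.4673 - 0.02*-13.8694 = -3.19
  y_4 = -0.5258 - 0.02*-6.3091 = -0.3996
Step 5: grad_x = 2*2*-3.19 = -12.7598, grad_y = 2*6*-0.3996 = -4.7949
  x_5 = -3.19 - 0.02*-12.7598 = -2.9348
  y_5 = -0.3996 - 0.02*-4.7949 = -0.3037
f(-2.9348, -0.3037) = 2*(-2.9348)^2 + 6*(-0.3037)^2 = 17.7789


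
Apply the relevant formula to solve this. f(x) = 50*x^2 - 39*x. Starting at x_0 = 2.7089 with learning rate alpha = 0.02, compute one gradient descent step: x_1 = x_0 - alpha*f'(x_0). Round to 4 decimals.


We compute the gradient at x_0 and apply the update.
f'(x) = 100*x - 39
f'(2.7089) = 100*2.7089 - 39 = 231.89
x_1 = 2.7089 - 0.02*231.89 = -1.9289


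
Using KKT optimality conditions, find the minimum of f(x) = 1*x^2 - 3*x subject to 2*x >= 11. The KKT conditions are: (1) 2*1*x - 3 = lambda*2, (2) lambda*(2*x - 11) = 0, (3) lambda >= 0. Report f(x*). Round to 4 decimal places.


Step 1: Try lambda = 0 (constraint inactive).
x_unc = 3/(2*1) = 1.5
Check: 2*1.5 = 3.0 < 11 -- violated!
Step 2: Constraint must be active: 2*x = 11
x* = 11/2 = 5.5
lambda = (2*1*5.5 - 3)/2 = 4.0
Step 3: Compute optimal value.
f(x*) = 1*5.5^2 - 3*5.5 = 13.75


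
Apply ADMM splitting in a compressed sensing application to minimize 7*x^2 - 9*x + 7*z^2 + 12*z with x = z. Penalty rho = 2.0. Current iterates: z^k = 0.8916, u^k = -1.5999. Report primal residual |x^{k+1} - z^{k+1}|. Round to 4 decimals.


ADMM iteration with rho = 2.0, z^k = 0.8916, u^k = -1.5999
Step 1: x-update.
Minimize 7*x^2 - 9*x + (2.0/2)*(x - 0.8916 - 1.5999)^2
FOC: (2*7 + 2.0)*x = 9 + 2.0*(0.8916 + 1.5999)
x^{k+1} = 0.8739
Step 2: z-update.
Minimize 7*z^2 + 12*z + (2.0/2)*(0.8739 - z - 1.5999)^2
FOC: (2*7 + 2.0)*z = -12 + 2.0*(0.8739 - 1.5999)
z^{k+1} = -0.8407
Step 3: u-update.
u^{k+1} = -1.5999 + 0.8739 + 0.8407 = 0.1148
Step 4: Primal residual = |0.8739 + 0.8407| = 1.7147


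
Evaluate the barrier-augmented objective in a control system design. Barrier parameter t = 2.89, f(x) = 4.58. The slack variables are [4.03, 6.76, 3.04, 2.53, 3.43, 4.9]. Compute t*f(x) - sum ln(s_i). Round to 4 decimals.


Step 1: Compute log-barrier.
ln values: [1.3938, 1.911, 1.1119, 0.9282, 1.2326, 1.5892]
phi = -(1.3938 + 1.911 + 1.1119 + 0.9282 + 1.2326 + 1.5892) = -8.1667
Step 2: Compute augmented objective.
t*f(x) = 2.89*4.58 = 13.2362
Total = 13.2362 - 8.1667 = 5.0695


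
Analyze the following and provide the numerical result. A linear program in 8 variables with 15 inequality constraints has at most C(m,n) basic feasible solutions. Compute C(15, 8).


Each vertex corresponds to some choice of n active constraints out of m, so the number of vertices is at most C(m, n) = m! / (n!(m-n)!).
m = 15, n = 8
Numerator: 15 * 14 * 13 * 12 * 11 * 10 * 9 * 8
Denominator: 8! = 40320
C(15, 8) = 6435


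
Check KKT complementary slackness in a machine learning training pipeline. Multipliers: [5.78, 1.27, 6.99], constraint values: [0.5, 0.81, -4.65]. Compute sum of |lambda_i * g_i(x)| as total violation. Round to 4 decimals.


KKT complementary slackness check:
lambda_1 * g_1 = 5.78 * 0.5 = 2.89
lambda_2 * g_2 = 1.27 * 0.81 = 1.0287
lambda_3 * g_3 = 6.99 * -4.65 = -32.5035
Total violation = 2.89 + 1.0287 + 32.5035 = 36.4222


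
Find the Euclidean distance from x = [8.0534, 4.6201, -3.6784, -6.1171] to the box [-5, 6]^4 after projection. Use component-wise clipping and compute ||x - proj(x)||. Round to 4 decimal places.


Project each component onto [-5, 6].
clip(8.0534) = 6.0, clip(4.6201) = 4.6201, clip(-3.6784) = -3.6784, clip(-6.1171) = -5.0
Projection = [6.0, 4.6201, -3.6784, -5.0]
Squared diffs: [4.2165, 0.0, 0.0, 1.2479]
Distance = sqrt(5.4644) = 2.3376


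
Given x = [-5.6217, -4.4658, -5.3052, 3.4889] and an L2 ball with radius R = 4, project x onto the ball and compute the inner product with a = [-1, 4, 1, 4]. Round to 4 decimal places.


Step 1: Compute ||x|| (intermediates to 6 decimals).
||x|| = sqrt((-5.6217)^2 + (-4.4658)^2 + (-5.3052)^2 + 3.4889^2) = 9.584594
Step 2: Project.
Since ||x|| > R, scale = R/||x|| = 4/9.584594 = 0.417336, proj(x) = scale * x
proj(x) = [-2.346138, -1.863739, -2.214051, 1.456044]
Step 3: Dot product.
a^T * proj(x) = -1*(-2.346138) + 4*(-1.863739) + 1*(-2.214051) + 4*1.456044 = -1.4987


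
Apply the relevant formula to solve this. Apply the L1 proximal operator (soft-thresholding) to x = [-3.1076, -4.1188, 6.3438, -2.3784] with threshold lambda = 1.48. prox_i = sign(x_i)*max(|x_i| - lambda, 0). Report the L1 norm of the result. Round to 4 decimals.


Soft-thresholding with lambda = 1.48:
prox(-3.1076) = sign(-3.1076)*max(|-3.1076| - 1.48, 0) = -1.6276
prox(-4.1188) = sign(-4.1188)*max(|-4.1188| - 1.48, 0) = -2.6388
prox(6.3438) = sign(6.3438)*max(|6.3438| - 1.48, 0) = 4.8638
prox(-2.3784) = sign(-2.3784)*max(|-2.3784| - 1.48, 0) = -0.8984
prox(x) = [-1.6276, -2.6388, 4.8638, -0.8984]
||prox(x)||_1 = 1.6276 + 2.6388 + 4.8638 + 0.8984 = 10.0286


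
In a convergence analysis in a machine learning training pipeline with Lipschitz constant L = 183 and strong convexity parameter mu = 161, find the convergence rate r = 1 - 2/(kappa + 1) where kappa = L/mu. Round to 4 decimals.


Step 1: Compute the condition number.
kappa = L/mu = 183/161 = 1.1366
Step 2: Compute the convergence rate.
r = 1 - 2/(kappa + 1) = 1 - 2*mu/(L + mu) = (L - mu)/(L + mu) = 22/344 = 0.064


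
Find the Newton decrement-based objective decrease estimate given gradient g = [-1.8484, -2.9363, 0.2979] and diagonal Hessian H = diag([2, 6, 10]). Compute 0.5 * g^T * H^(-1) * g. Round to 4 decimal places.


Step 1: H is diagonal, so H^(-1) * g = [-0.9242, -0.4894, 0.0298].
Step 2: g^T H^(-1) g = sum_i g_i^2 / H_ii
  = (-1.8484)^2/2 + (-2.9363)^2/6 + (0.2979)^2/10
  = 1.7083 + 1.437 + 0.0089 = 3.1541
Step 3: Objective decrease = 0.5 * g^T H^(-1) g = 1.5771


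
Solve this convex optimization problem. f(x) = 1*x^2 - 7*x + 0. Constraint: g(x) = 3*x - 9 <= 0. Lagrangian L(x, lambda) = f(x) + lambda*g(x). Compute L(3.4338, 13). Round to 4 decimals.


Step 1: Evaluate f(x).
f(3.4338) = 1*3.4338^2 - 7*3.4338 + 0 = -12.2456
Step 2: Evaluate g(x).
g(3.4338) = 3*3.4338 - 9 = 1.3014
Step 3: Compute Lagrangian.
L = -12.2456 + 13*1.3014 = 4.6726


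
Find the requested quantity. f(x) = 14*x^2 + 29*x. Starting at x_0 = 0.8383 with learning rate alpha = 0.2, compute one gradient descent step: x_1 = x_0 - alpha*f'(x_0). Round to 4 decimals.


We compute the gradient at x_0 and apply the update.
f'(x) = 28*x + 29
f'(0.8383) = 28*0.8383 + 29 = 52.4724
x_1 = 0.8383 - 0.2*52.4724 = -9.6562
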